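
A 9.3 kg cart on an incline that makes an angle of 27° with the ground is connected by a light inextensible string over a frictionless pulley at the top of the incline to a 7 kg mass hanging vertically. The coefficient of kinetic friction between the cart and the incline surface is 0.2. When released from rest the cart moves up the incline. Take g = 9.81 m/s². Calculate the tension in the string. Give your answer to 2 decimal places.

63.95 N

For the cart on the incline: the weight component along the slope is m₁g sin 27° = 9.3 × 9.81 × 0.4540 = 41.420 N and the normal force is N = m₁g cos 27° = 81.289 N.
Kinetic friction opposes the cart's motion up the incline: f = μN = 0.2 × 81.289 = 16.258 N acting down the slope.
Newton's second law for the cart (up-slope positive): T − 41.420 − 16.258 = 9.3 a. For the hanging mass (downward positive): 7 × 9.81 − T = 7 a.
Adding the two equations eliminates T: 10.992 = 16.3 a, so a = 0.6744 m/s².
Then from the hanging mass's equation, T = 7 × (9.81 − 0.6744) = 63.949 N.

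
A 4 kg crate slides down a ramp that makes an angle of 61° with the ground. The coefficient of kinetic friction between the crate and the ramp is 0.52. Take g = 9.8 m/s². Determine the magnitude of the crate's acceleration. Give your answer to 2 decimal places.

Resolving the weight along the incline: the component pulling the crate down the slope is mg sin 61° = 4 × 9.8 × 0.8746 = 34.284 N, and the normal force is N = mg cos 61° = 4 × 9.8 × 0.4848 = 19.004 N.
Kinetic friction acts up the slope with magnitude f = μN = 0.52 × 19.004 = 9.882 N.
Net force along the incline is 34.284 − 9.882 = 24.402 N, so a = 24.402 / 4 = 6.1005 m/s².

6.10 m/s²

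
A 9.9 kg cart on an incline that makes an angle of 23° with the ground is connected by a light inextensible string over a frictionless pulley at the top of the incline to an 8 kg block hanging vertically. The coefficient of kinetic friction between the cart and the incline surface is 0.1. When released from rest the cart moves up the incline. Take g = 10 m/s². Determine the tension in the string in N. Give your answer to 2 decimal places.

For the cart on the incline: the weight component along the slope is m₁g sin 23° = 9.9 × 10 × 0.3907 = 38.679 N and the normal force is N = m₁g cos 23° = 91.130 N.
Kinetic friction opposes the cart's motion up the incline: f = μN = 0.1 × 91.130 = 9.113 N acting down the slope.
Newton's second law for the cart (up-slope positive): T − 38.679 − 9.113 = 9.9 a. For the hanging block (downward positive): 8 × 10 − T = 8 a.
Adding the two equations eliminates T: 32.208 = 17.9 a, so a = 1.7993 m/s².
Then from the hanging block's equation, T = 8 × (10 − 1.7993) = 65.606 N.

65.61 N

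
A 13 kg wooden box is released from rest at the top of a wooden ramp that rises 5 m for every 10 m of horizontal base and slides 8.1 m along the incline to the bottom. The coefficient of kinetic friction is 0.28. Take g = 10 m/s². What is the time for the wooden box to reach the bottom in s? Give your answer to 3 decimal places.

2.869 s

The weight component along the incline is mg sin 26.57° = 58.138 N and the normal force is N = mg cos 26.57° = 116.276 N.
Friction up the slope is f = μN = 0.28 × 116.276 = 32.557 N, so the net downslope force is 58.138 − 32.557 = 25.581 N and a = 25.581 / 13 = 1.9678 m/s².
Starting from rest, L = ½at², so t = √(2L/a) = √(2 × 8.1 / 1.9678) = 2.8692 s.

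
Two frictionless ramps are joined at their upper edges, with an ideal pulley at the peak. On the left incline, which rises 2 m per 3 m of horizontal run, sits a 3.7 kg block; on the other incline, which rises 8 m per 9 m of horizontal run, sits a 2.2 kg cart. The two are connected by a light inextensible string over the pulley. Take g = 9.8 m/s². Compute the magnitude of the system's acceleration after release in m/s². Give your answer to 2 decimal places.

Resolve each weight along its own incline: the 3.7 kg mass has component 3.7 × 9.8 × sin 33.69° = 20.113 N down its slope, and the 2.2 kg mass has 2.2 × 9.8 × sin 41.63° = 14.324 N down its slope.
The 3.7 kg side's 20.113 N exceeds the other side's 14.324 N, so that mass slides down and the 2.2 kg mass slides up. Taking that direction as positive, Newton's second law for the whole system gives 20.113 − 14.324 = (3.7 + 2.2) a, so a = 5.789 / 5.9 = 0.9812 m/s².

0.98 m/s²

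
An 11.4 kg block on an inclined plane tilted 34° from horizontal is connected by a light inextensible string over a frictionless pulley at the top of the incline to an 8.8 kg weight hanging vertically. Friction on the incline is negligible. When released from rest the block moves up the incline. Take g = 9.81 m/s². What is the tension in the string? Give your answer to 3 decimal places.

For the block on the incline: the weight component along the slope is m₁g sin 34° = 11.4 × 9.81 × 0.5592 = 62.538 N and the normal force is N = m₁g cos 34° = 92.715 N.
Newton's second law for the block (up-slope positive): T − 62.538 = 11.4 a. For the hanging weight (downward positive): 8.8 × 9.81 − T = 8.8 a.
Adding the two equations eliminates T: 23.790 = 20.2 a, so a = 1.1777 m/s².
Then from the hanging weight's equation, T = 8.8 × (9.81 − 1.1777) = 75.964 N.

75.964 N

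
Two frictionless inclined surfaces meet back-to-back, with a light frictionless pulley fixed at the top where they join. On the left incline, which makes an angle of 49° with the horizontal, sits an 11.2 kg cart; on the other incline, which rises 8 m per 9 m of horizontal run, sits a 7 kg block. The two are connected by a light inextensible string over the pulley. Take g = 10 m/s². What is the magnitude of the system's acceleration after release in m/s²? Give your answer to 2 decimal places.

Resolve each weight along its own incline: the 11.2 kg mass has component 11.2 × 10 × sin 49° = 84.527 N down its slope, and the 7 kg mass has 7 × 10 × sin 41.63° = 46.505 N down its slope.
The 11.2 kg side's 84.527 N exceeds the other side's 46.505 N, so that mass slides down and the 7 kg mass slides up. Taking that direction as positive, Newton's second law for the whole system gives 84.527 − 46.505 = (11.2 + 7) a, so a = 38.022 / 18.2 = 2.0891 m/s².

2.09 m/s²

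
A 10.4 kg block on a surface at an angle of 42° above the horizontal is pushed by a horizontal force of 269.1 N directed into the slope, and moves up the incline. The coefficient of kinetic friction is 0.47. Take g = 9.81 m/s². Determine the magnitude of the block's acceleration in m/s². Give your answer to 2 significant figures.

The horizontal push has components F cos 42° = 269.1 × 0.7431 = 199.968 N up the incline and F sin 42° = 269.1 × 0.6691 = 180.055 N pressing into the surface.
The normal force is therefore N = mg cos 42° + F sin 42° = 75.814 + 180.055 = 255.869 N, and kinetic friction down the slope is μN = 0.47 × 255.869 = 120.258 N.
Along the incline: F cos 42° − mg sin 42° − μN = ma, so 199.968 − 68.264 − 120.258 = 10.4 a, giving a = 1.1006 m/s².

1.1 m/s²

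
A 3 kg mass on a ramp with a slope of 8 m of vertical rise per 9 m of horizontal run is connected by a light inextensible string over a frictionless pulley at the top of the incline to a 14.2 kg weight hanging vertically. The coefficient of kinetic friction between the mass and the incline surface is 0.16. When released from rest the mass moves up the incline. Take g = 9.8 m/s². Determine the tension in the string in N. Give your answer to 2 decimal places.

43.30 N

For the mass on the incline: the weight component along the slope is m₁g sin 41.63° = 3 × 9.8 × 0.6644 = 19.533 N and the normal force is N = m₁g cos 41.63° = 21.974 N.
Kinetic friction opposes the mass's motion up the incline: f = μN = 0.16 × 21.974 = 3.516 N acting down the slope.
Newton's second law for the mass (up-slope positive): T − 19.533 − 3.516 = 3 a. For the hanging weight (downward positive): 14.2 × 9.8 − T = 14.2 a.
Adding the two equations eliminates T: 116.111 = 17.2 a, so a = 6.7506 m/s².
Then from the hanging weight's equation, T = 14.2 × (9.8 − 6.7506) = 43.301 N.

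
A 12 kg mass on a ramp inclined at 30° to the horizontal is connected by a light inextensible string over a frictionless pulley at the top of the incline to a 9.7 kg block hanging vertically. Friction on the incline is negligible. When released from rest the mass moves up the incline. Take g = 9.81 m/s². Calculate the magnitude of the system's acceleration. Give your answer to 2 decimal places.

1.67 m/s²

For the mass on the incline: the weight component along the slope is m₁g sin 30° = 12 × 9.81 × 0.5000 = 58.860 N and the normal force is N = m₁g cos 30° = 101.949 N.
Newton's second law for the mass (up-slope positive): T − 58.860 = 12 a. For the hanging block (downward positive): 9.7 × 9.81 − T = 9.7 a.
Adding the two equations eliminates T: 36.297 = 21.7 a, so a = 1.6727 m/s².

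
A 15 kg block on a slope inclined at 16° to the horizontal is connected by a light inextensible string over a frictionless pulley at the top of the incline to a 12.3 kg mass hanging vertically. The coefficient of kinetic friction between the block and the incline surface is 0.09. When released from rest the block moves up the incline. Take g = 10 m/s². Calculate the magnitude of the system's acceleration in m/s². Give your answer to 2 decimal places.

For the block on the incline: the weight component along the slope is m₁g sin 16° = 15 × 10 × 0.2756 = 41.340 N and the normal force is N = m₁g cos 16° = 144.189 N.
Kinetic friction opposes the block's motion up the incline: f = μN = 0.09 × 144.189 = 12.977 N acting down the slope.
Newton's second law for the block (up-slope positive): T − 41.340 − 12.977 = 15 a. For the hanging mass (downward positive): 12.3 × 10 − T = 12.3 a.
Adding the two equations eliminates T: 68.683 = 27.3 a, so a = 2.5159 m/s².

2.52 m/s²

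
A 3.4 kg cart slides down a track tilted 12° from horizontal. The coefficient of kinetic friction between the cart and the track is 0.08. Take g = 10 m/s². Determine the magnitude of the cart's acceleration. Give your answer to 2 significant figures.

1.3 m/s²

Resolving the weight along the incline: the component pulling the cart down the slope is mg sin 12° = 3.4 × 10 × 0.2079 = 7.069 N, and the normal force is N = mg cos 12° = 3.4 × 10 × 0.9781 = 33.255 N.
Kinetic friction acts up the slope with magnitude f = μN = 0.08 × 33.255 = 2.660 N.
Net force along the incline is 7.069 − 2.660 = 4.409 N, so a = 4.409 / 3.4 = 1.2968 m/s².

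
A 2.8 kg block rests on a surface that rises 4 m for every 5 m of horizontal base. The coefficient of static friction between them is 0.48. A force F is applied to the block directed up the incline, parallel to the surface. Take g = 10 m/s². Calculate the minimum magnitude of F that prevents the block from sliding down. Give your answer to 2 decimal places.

7.00 N

The normal force is N = mg cos 38.66° = 21.864 N. With F at its minimum the block is on the verge of sliding down, so static friction is at its maximum μ_s N = 0.48 × 21.864 = 10.495 N and acts up the slope.
Equilibrium along the incline: F + μ_s N = mg sin 38.66°, so F = 17.491 − 10.495 = 6.996 N.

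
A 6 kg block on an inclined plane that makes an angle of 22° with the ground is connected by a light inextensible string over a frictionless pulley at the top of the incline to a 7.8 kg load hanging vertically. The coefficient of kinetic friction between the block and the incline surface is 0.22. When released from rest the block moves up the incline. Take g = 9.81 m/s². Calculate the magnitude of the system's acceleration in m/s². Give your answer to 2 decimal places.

3.08 m/s²

For the block on the incline: the weight component along the slope is m₁g sin 22° = 6 × 9.81 × 0.3746 = 22.049 N and the normal force is N = m₁g cos 22° = 54.574 N.
Kinetic friction opposes the block's motion up the incline: f = μN = 0.22 × 54.574 = 12.006 N acting down the slope.
Newton's second law for the block (up-slope positive): T − 22.049 − 12.006 = 6 a. For the hanging load (downward positive): 7.8 × 9.81 − T = 7.8 a.
Adding the two equations eliminates T: 42.463 = 13.8 a, so a = 3.0770 m/s².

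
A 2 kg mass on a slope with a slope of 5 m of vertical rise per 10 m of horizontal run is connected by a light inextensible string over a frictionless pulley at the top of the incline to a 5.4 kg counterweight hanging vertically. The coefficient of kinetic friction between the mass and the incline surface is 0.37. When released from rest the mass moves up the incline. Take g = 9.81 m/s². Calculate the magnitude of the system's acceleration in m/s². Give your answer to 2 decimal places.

For the mass on the incline: the weight component along the slope is m₁g sin 26.57° = 2 × 9.81 × 0.4472 = 8.774 N and the normal force is N = m₁g cos 26.57° = 17.549 N.
Kinetic friction opposes the mass's motion up the incline: f = μN = 0.37 × 17.549 = 6.493 N acting down the slope.
Newton's second law for the mass (up-slope positive): T − 8.774 − 6.493 = 2 a. For the hanging counterweight (downward positive): 5.4 × 9.81 − T = 5.4 a.
Adding the two equations eliminates T: 37.707 = 7.4 a, so a = 5.0955 m/s².

5.10 m/s²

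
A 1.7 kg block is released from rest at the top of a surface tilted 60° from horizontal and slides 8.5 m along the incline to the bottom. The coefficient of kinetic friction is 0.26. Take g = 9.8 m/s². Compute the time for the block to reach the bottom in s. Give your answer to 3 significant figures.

The weight component along the incline is mg sin 60° = 14.428 N and the normal force is N = mg cos 60° = 8.330 N.
Friction up the slope is f = μN = 0.26 × 8.330 = 2.166 N, so the net downslope force is 14.428 − 2.166 = 12.262 N and a = 12.262 / 1.7 = 7.2129 m/s².
Starting from rest, L = ½at², so t = √(2L/a) = √(2 × 8.5 / 7.2129) = 1.5352 s.

1.54 s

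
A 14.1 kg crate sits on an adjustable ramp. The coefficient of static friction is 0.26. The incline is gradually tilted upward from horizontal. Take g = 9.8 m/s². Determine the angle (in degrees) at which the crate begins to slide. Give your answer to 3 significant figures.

14.6°

At the threshold of sliding, static friction is at its maximum μ_s N and exactly balances the weight component along the incline: mg sin θ = μ_s mg cos θ.
Hence tan θ = μ_s = 0.26, so θ = arctan(0.26) = 14.5742°.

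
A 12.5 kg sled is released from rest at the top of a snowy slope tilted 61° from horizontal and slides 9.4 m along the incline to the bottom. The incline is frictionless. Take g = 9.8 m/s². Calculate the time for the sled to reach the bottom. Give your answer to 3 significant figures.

1.48 s

The weight component along the incline is mg sin 61° = 107.141 N and the normal force is N = mg cos 61° = 59.389 N.
With no friction, a = g sin 61° = 8.5713 m/s².
Starting from rest, L = ½at², so t = √(2L/a) = √(2 × 9.4 / 8.5713) = 1.4810 s.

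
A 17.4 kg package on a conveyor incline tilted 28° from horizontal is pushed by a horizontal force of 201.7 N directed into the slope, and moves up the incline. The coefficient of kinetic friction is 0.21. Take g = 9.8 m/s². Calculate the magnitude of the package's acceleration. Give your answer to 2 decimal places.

2.67 m/s²

The horizontal push has components F cos 28° = 201.7 × 0.8829 = 178.081 N up the incline and F sin 28° = 201.7 × 0.4695 = 94.698 N pressing into the surface.
The normal force is therefore N = mg cos 28° + F sin 28° = 150.552 + 94.698 = 245.250 N, and kinetic friction down the slope is μN = 0.21 × 245.250 = 51.502 N.
Along the incline: F cos 28° − mg sin 28° − μN = ma, so 178.081 − 80.059 − 51.502 = 17.4 a, giving a = 2.6736 m/s².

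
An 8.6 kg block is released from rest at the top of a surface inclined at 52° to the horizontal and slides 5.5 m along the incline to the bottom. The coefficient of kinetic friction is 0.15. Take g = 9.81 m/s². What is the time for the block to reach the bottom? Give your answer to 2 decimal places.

1.27 s

The weight component along the incline is mg sin 52° = 66.481 N and the normal force is N = mg cos 52° = 51.941 N.
Friction up the slope is f = μN = 0.15 × 51.941 = 7.791 N, so the net downslope force is 66.481 − 7.791 = 58.690 N and a = 58.690 / 8.6 = 6.8244 m/s².
Starting from rest, L = ½at², so t = √(2L/a) = √(2 × 5.5 / 6.8244) = 1.2696 s.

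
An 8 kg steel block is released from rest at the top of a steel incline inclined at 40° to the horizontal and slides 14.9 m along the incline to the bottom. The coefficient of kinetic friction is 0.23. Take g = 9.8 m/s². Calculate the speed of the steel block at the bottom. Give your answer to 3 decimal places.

11.673 m/s

The weight component along the incline is mg sin 40° = 50.395 N and the normal force is N = mg cos 40° = 60.058 N.
Friction up the slope is f = μN = 0.23 × 60.058 = 13.813 N, so the net downslope force is 50.395 − 13.813 = 36.582 N and a = 36.582 / 8 = 4.5728 m/s².
Starting from rest over a distance of 14.9 m, v² = 2aL = 2 × 4.5728 × 14.9 = 136.2694, so v = 11.6734 m/s.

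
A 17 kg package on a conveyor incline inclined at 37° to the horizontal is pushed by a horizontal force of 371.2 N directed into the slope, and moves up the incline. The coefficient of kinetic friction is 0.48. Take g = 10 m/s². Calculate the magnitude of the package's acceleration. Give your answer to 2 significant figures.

The horizontal push has components F cos 37° = 371.2 × 0.7986 = 296.440 N up the incline and F sin 37° = 371.2 × 0.6018 = 223.388 N pressing into the surface.
The normal force is therefore N = mg cos 37° + F sin 37° = 135.762 + 223.388 = 359.150 N, and kinetic friction down the slope is μN = 0.48 × 359.150 = 172.392 N.
Along the incline: F cos 37° − mg sin 37° − μN = ma, so 296.440 − 102.306 − 172.392 = 17 a, giving a = 1.2789 m/s².

1.3 m/s²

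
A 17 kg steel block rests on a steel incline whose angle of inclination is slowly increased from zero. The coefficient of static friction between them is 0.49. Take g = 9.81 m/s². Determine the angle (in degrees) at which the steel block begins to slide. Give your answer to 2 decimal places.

26.10°

At the threshold of sliding, static friction is at its maximum μ_s N and exactly balances the weight component along the incline: mg sin θ = μ_s mg cos θ.
Hence tan θ = μ_s = 0.49, so θ = arctan(0.49) = 26.1049°.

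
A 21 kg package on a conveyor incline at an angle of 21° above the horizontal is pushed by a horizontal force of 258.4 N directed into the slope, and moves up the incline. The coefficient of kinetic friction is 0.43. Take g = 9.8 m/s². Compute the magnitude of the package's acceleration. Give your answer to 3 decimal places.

2.145 m/s²

The horizontal push has components F cos 21° = 258.4 × 0.9336 = 241.242 N up the incline and F sin 21° = 258.4 × 0.3584 = 92.611 N pressing into the surface.
The normal force is therefore N = mg cos 21° + F sin 21° = 192.135 + 92.611 = 284.746 N, and kinetic friction down the slope is μN = 0.43 × 284.746 = 122.441 N.
Along the incline: F cos 21° − mg sin 21° − μN = ma, so 241.242 − 73.759 − 122.441 = 21 a, giving a = 2.1449 m/s².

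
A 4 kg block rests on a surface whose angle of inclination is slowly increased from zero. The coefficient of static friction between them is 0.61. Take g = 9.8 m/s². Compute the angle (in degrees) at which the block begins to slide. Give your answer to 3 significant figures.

At the threshold of sliding, static friction is at its maximum μ_s N and exactly balances the weight component along the incline: mg sin θ = μ_s mg cos θ.
Hence tan θ = μ_s = 0.61, so θ = arctan(0.61) = 31.3832°.

31.4°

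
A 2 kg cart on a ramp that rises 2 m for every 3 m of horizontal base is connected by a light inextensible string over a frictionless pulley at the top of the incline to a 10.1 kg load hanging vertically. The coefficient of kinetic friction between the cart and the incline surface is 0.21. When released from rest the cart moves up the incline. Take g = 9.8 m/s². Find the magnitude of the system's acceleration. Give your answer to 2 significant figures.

7.0 m/s²

For the cart on the incline: the weight component along the slope is m₁g sin 33.69° = 2 × 9.8 × 0.5547 = 10.872 N and the normal force is N = m₁g cos 33.69° = 16.308 N.
Kinetic friction opposes the cart's motion up the incline: f = μN = 0.21 × 16.308 = 3.425 N acting down the slope.
Newton's second law for the cart (up-slope positive): T − 10.872 − 3.425 = 2 a. For the hanging load (downward positive): 10.1 × 9.8 − T = 10.1 a.
Adding the two equations eliminates T: 84.683 = 12.1 a, so a = 6.9986 m/s².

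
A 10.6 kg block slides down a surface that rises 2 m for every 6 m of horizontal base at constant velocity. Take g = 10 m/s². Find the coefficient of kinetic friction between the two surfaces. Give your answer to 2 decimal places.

0.33

At constant velocity the net force along the incline is zero: mg sin 18.43° = μ mg cos 18.43°.
So μ = tan 18.43° = 0.3162 / 0.9487 = 0.3333.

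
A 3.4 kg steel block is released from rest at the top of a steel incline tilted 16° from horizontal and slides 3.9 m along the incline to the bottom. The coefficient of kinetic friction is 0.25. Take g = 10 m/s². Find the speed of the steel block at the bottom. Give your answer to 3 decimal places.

The weight component along the incline is mg sin 16° = 9.372 N and the normal force is N = mg cos 16° = 32.683 N.
Friction up the slope is f = μN = 0.25 × 32.683 = 8.171 N, so the net downslope force is 9.372 − 8.171 = 1.201 N and a = 1.201 / 3.4 = 0.3532 m/s².
Starting from rest over a distance of 3.9 m, v² = 2aL = 2 × 0.3532 × 3.9 = 2.7550, so v = 1.6598 m/s.

1.660 m/s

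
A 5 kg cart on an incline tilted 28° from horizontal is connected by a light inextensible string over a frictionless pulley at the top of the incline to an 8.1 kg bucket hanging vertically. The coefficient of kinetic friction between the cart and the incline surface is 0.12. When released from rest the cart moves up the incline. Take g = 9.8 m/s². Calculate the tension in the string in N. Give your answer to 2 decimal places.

For the cart on the incline: the weight component along the slope is m₁g sin 28° = 5 × 9.8 × 0.4695 = 23.005 N and the normal force is N = m₁g cos 28° = 43.264 N.
Kinetic friction opposes the cart's motion up the incline: f = μN = 0.12 × 43.264 = 5.192 N acting down the slope.
Newton's second law for the cart (up-slope positive): T − 23.005 − 5.192 = 5 a. For the hanging bucket (downward positive): 8.1 × 9.8 − T = 8.1 a.
Adding the two equations eliminates T: 51.183 = 13.1 a, so a = 3.9071 m/s².
Then from the hanging bucket's equation, T = 8.1 × (9.8 − 3.9071) = 47.732 N.

47.73 N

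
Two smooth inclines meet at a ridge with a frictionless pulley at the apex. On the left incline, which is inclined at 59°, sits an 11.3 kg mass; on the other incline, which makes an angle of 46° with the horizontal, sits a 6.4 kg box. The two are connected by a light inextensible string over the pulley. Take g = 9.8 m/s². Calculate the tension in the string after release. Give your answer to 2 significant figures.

63 N

Resolve each weight along its own incline: the 11.3 kg mass has component 11.3 × 9.8 × sin 59° = 94.923 N down its slope, and the 6.4 kg mass has 6.4 × 9.8 × sin 46° = 45.117 N down its slope.
The 11.3 kg side's 94.923 N exceeds the other side's 45.117 N, so that mass slides down and the 6.4 kg mass slides up. Taking that direction as positive, Newton's second law for the whole system gives 94.923 − 45.117 = (11.3 + 6.4) a, so a = 49.806 / 17.7 = 2.8139 m/s².
For the 6.4 kg mass (up-slope positive): T − 45.117 = 6.4 × 2.8139, so T = 63.126 N.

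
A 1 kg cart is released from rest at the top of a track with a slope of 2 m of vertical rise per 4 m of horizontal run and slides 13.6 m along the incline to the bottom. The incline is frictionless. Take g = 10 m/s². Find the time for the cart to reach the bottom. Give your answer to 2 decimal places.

The weight component along the incline is mg sin 26.57° = 4.472 N and the normal force is N = mg cos 26.57° = 8.944 N.
With no friction, a = g sin 26.57° = 4.4721 m/s².
Starting from rest, L = ½at², so t = √(2L/a) = √(2 × 13.6 / 4.4721) = 2.4662 s.

2.47 s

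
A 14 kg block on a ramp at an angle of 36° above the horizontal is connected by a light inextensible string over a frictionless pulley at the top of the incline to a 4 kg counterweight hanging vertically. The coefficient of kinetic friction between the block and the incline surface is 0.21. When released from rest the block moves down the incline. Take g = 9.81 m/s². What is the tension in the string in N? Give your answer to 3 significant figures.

For the block on the incline: the weight component along the slope is m₁g sin 36° = 14 × 9.81 × 0.5878 = 80.728 N and the normal force is N = m₁g cos 36° = 111.110 N.
Kinetic friction opposes the block's motion down the incline: f = μN = 0.21 × 111.110 = 23.333 N acting up the slope.
Newton's second law for the block (down-slope positive): 80.728 − 23.333 − T = 14 a. For the hanging counterweight (upward positive): T − 4 × 9.81 = 4 a.
Adding the two equations eliminates T: 18.155 = 18 a, so a = 1.0086 m/s².
Then from the hanging counterweight's equation, T = 4 × (9.81 + 1.0086) = 43.274 N.

43.3 N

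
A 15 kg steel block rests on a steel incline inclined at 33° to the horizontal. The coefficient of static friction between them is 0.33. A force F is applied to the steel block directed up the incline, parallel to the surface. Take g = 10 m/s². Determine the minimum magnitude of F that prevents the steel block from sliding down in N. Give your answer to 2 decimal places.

The normal force is N = mg cos 33° = 125.801 N. With F at its minimum the steel block is on the verge of sliding down, so static friction is at its maximum μ_s N = 0.33 × 125.801 = 41.514 N and acts up the slope.
Equilibrium along the incline: F + μ_s N = mg sin 33°, so F = 81.696 − 41.514 = 40.182 N.

40.18 N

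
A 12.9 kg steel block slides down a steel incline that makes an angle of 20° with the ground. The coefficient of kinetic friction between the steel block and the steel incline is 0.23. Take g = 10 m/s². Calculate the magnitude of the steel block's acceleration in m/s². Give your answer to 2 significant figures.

Resolving the weight along the incline: the component pulling the steel block down the slope is mg sin 20° = 12.9 × 10 × 0.3420 = 44.118 N, and the normal force is N = mg cos 20° = 12.9 × 10 × 0.9397 = 121.221 N.
Kinetic friction acts up the slope with magnitude f = μN = 0.23 × 121.221 = 27.881 N.
Net force along the incline is 44.118 − 27.881 = 16.237 N, so a = 16.237 / 12.9 = 1.2587 m/s².

1.3 m/s²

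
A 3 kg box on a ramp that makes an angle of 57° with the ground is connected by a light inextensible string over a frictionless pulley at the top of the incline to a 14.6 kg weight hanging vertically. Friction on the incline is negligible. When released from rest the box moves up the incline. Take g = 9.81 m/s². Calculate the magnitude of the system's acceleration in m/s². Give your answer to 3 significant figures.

6.74 m/s²

For the box on the incline: the weight component along the slope is m₁g sin 57° = 3 × 9.81 × 0.8387 = 24.683 N and the normal force is N = m₁g cos 57° = 16.029 N.
Newton's second law for the box (up-slope positive): T − 24.683 = 3 a. For the hanging weight (downward positive): 14.6 × 9.81 − T = 14.6 a.
Adding the two equations eliminates T: 118.543 = 17.6 a, so a = 6.7354 m/s².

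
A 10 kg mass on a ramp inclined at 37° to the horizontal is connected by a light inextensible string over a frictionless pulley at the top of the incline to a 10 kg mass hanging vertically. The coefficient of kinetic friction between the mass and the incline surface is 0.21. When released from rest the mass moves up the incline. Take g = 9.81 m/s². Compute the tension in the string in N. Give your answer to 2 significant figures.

For the mass on the incline: the weight component along the slope is m₁g sin 37° = 10 × 9.81 × 0.6018 = 59.037 N and the normal force is N = m₁g cos 37° = 78.346 N.
Kinetic friction opposes the mass's motion up the incline: f = μN = 0.21 × 78.346 = 16.453 N acting down the slope.
Newton's second law for the mass (up-slope positive): T − 59.037 − 16.453 = 10 a. For the hanging mass (downward positive): 10 × 9.81 − T = 10 a.
Adding the two equations eliminates T: 22.610 = 20 a, so a = 1.1305 m/s².
Then from the hanging mass's equation, T = 10 × (9.81 − 1.1305) = 86.795 N.

87 N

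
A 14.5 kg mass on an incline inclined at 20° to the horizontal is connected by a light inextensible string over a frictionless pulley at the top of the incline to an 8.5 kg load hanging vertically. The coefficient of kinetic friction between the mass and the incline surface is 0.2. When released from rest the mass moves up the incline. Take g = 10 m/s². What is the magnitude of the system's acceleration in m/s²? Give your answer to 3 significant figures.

For the mass on the incline: the weight component along the slope is m₁g sin 20° = 14.5 × 10 × 0.3420 = 49.590 N and the normal force is N = m₁g cos 20° = 136.255 N.
Kinetic friction opposes the mass's motion up the incline: f = μN = 0.2 × 136.255 = 27.251 N acting down the slope.
Newton's second law for the mass (up-slope positive): T − 49.590 − 27.251 = 14.5 a. For the hanging load (downward positive): 8.5 × 10 − T = 8.5 a.
Adding the two equations eliminates T: 8.159 = 23 a, so a = 0.3547 m/s².

0.355 m/s²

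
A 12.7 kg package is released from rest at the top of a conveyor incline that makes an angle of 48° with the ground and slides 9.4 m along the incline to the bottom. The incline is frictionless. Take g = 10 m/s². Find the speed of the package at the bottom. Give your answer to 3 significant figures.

11.8 m/s

The weight component along the incline is mg sin 48° = 94.379 N and the normal force is N = mg cos 48° = 84.980 N.
With no friction, a = g sin 48° = 7.4314 m/s².
Starting from rest over a distance of 9.4 m, v² = 2aL = 2 × 7.4314 × 9.4 = 139.7103, so v = 11.8199 m/s.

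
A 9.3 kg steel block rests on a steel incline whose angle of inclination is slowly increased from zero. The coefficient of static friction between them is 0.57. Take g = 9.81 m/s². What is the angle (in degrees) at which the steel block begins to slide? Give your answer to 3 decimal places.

29.683°

At the threshold of sliding, static friction is at its maximum μ_s N and exactly balances the weight component along the incline: mg sin θ = μ_s mg cos θ.
Hence tan θ = μ_s = 0.57, so θ = arctan(0.57) = 29.6831°.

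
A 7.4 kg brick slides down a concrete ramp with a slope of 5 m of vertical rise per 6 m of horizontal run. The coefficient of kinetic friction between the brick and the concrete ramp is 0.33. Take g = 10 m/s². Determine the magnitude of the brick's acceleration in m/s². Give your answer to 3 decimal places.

3.867 m/s²

Resolving the weight along the incline: the component pulling the brick down the slope is mg sin 39.81° = 7.4 × 10 × 0.6402 = 47.375 N, and the normal force is N = mg cos 39.81° = 7.4 × 10 × 0.7682 = 56.847 N.
Kinetic friction acts up the slope with magnitude f = μN = 0.33 × 56.847 = 18.760 N.
Net force along the incline is 47.375 − 18.760 = 28.615 N, so a = 28.615 / 7.4 = 3.8669 m/s².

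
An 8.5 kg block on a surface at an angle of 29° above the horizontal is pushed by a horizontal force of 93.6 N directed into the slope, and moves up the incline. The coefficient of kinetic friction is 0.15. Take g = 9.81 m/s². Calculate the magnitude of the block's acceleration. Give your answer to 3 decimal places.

2.787 m/s²

The horizontal push has components F cos 29° = 93.6 × 0.8746 = 81.863 N up the incline and F sin 29° = 93.6 × 0.4848 = 45.377 N pressing into the surface.
The normal force is therefore N = mg cos 29° + F sin 29° = 72.929 + 45.377 = 118.306 N, and kinetic friction down the slope is μN = 0.15 × 118.306 = 17.746 N.
Along the incline: F cos 29° − mg sin 29° − μN = ma, so 81.863 − 40.425 − 17.746 = 8.5 a, giving a = 2.7873 m/s².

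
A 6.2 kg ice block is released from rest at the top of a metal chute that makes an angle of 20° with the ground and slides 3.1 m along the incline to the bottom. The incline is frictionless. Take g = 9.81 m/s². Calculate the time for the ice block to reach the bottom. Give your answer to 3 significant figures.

1.36 s

The weight component along the incline is mg sin 20° = 20.802 N and the normal force is N = mg cos 20° = 57.154 N.
With no friction, a = g sin 20° = 3.3552 m/s².
Starting from rest, L = ½at², so t = √(2L/a) = √(2 × 3.1 / 3.3552) = 1.3594 s.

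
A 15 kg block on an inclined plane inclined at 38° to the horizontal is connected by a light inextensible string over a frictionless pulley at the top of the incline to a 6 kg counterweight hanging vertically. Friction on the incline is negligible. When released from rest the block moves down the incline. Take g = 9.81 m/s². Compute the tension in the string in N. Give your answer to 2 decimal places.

67.93 N

For the block on the incline: the weight component along the slope is m₁g sin 38° = 15 × 9.81 × 0.6157 = 90.600 N and the normal force is N = m₁g cos 38° = 115.956 N.
Newton's second law for the block (down-slope positive): 90.600 − T = 15 a. For the hanging counterweight (upward positive): T − 6 × 9.81 = 6 a.
Adding the two equations eliminates T: 31.740 = 21 a, so a = 1.5114 m/s².
Then from the hanging counterweight's equation, T = 6 × (9.81 + 1.5114) = 67.928 N.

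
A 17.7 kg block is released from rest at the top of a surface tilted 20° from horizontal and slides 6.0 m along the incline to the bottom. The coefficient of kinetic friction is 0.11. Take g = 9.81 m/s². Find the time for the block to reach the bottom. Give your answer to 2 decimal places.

2.26 s

The weight component along the incline is mg sin 20° = 59.387 N and the normal force is N = mg cos 20° = 163.165 N.
Friction up the slope is f = μN = 0.11 × 163.165 = 17.948 N, so the net downslope force is 59.387 − 17.948 = 41.439 N and a = 41.439 / 17.7 = 2.3412 m/s².
Starting from rest, L = ½at², so t = √(2L/a) = √(2 × 6.0 / 2.3412) = 2.2640 s.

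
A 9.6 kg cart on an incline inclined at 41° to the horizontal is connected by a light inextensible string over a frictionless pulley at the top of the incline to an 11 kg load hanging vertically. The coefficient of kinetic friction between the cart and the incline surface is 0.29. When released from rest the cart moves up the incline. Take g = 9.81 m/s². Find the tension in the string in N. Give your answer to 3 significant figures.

For the cart on the incline: the weight component along the slope is m₁g sin 41° = 9.6 × 9.81 × 0.6561 = 61.789 N and the normal force is N = m₁g cos 41° = 71.076 N.
Kinetic friction opposes the cart's motion up the incline: f = μN = 0.29 × 71.076 = 20.612 N acting down the slope.
Newton's second law for the cart (up-slope positive): T − 61.789 − 20.612 = 9.6 a. For the hanging load (downward positive): 11 × 9.81 − T = 11 a.
Adding the two equations eliminates T: 25.509 = 20.6 a, so a = 1.2383 m/s².
Then from the hanging load's equation, T = 11 × (9.81 − 1.2383) = 94.289 N.

94.3 N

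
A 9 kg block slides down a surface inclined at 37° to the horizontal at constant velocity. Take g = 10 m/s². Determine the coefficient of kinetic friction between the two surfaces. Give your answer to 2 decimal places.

0.75

At constant velocity the net force along the incline is zero: mg sin 37° = μ mg cos 37°.
So μ = tan 37° = 0.6018 / 0.7986 = 0.7536.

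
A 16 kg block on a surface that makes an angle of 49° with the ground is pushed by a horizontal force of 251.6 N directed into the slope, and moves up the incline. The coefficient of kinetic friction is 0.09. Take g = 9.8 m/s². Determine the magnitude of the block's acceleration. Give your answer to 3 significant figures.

The horizontal push has components F cos 49° = 251.6 × 0.6561 = 165.075 N up the incline and F sin 49° = 251.6 × 0.7547 = 189.883 N pressing into the surface.
The normal force is therefore N = mg cos 49° + F sin 49° = 102.876 + 189.883 = 292.759 N, and kinetic friction down the slope is μN = 0.09 × 292.759 = 26.348 N.
Along the incline: F cos 49° − mg sin 49° − μN = ma, so 165.075 − 118.337 − 26.348 = 16 a, giving a = 1.2744 m/s².

1.27 m/s²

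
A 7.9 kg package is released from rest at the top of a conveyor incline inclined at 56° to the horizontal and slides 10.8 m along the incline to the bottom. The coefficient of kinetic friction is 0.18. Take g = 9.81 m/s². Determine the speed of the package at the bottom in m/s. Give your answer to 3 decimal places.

12.423 m/s

The weight component along the incline is mg sin 56° = 64.250 N and the normal force is N = mg cos 56° = 43.337 N.
Friction up the slope is f = μN = 0.18 × 43.337 = 7.801 N, so the net downslope force is 64.250 − 7.801 = 56.449 N and a = 56.449 / 7.9 = 7.1454 m/s².
Starting from rest over a distance of 10.8 m, v² = 2aL = 2 × 7.1454 × 10.8 = 154.3406, so v = 12.4234 m/s.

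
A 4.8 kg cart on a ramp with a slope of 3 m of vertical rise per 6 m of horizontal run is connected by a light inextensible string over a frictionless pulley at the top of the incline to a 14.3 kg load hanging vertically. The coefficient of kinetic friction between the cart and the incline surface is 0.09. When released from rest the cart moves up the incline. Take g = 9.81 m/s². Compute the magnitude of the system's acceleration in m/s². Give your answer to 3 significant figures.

For the cart on the incline: the weight component along the slope is m₁g sin 26.57° = 4.8 × 9.81 × 0.4472 = 21.058 N and the normal force is N = m₁g cos 26.57° = 42.117 N.
Kinetic friction opposes the cart's motion up the incline: f = μN = 0.09 × 42.117 = 3.791 N acting down the slope.
Newton's second law for the cart (up-slope positive): T − 21.058 − 3.791 = 4.8 a. For the hanging load (downward positive): 14.3 × 9.81 − T = 14.3 a.
Adding the two equations eliminates T: 115.434 = 19.1 a, so a = 6.0437 m/s².

6.04 m/s²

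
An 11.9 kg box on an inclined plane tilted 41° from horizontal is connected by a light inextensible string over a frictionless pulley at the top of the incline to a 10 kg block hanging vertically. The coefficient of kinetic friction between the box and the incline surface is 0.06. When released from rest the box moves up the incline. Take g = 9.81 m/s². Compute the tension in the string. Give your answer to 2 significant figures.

For the box on the incline: the weight component along the slope is m₁g sin 41° = 11.9 × 9.81 × 0.6561 = 76.592 N and the normal force is N = m₁g cos 41° = 88.104 N.
Kinetic friction opposes the box's motion up the incline: f = μN = 0.06 × 88.104 = 5.286 N acting down the slope.
Newton's second law for the box (up-slope positive): T − 76.592 − 5.286 = 11.9 a. For the hanging block (downward positive): 10 × 9.81 − T = 10 a.
Adding the two equations eliminates T: 16.222 = 21.9 a, so a = 0.7407 m/s².
Then from the hanging block's equation, T = 10 × (9.81 − 0.7407) = 90.693 N.

91 N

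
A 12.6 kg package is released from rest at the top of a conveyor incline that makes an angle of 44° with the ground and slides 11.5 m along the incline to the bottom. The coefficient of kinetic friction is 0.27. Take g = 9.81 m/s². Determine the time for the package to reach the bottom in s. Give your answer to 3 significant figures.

The weight component along the incline is mg sin 44° = 85.864 N and the normal force is N = mg cos 44° = 88.915 N.
Friction up the slope is f = μN = 0.27 × 88.915 = 24.007 N, so the net downslope force is 85.864 − 24.007 = 61.857 N and a = 61.857 / 12.6 = 4.9093 m/s².
Starting from rest, L = ½at², so t = √(2L/a) = √(2 × 11.5 / 4.9093) = 2.1645 s.

2.16 s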